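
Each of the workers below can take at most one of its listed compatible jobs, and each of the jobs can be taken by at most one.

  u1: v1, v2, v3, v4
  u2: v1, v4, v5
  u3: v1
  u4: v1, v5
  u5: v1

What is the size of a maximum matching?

Unit-capacity flow: source→left, listed edges, right→sink; max matching = max flow.
Augmenting path u1→v1 (+1); matched 1.
Augmenting path u2→v4 (+1); matched 2.
Augmenting path u4→v5 (+1); matched 3.
Augmenting path u3→v1→u1→v2 (+1); matched 4.
No augmenting path remains; maximum matching = 4.
König certificate: {u1, u2, u4, v1} is a vertex cover of size 4 (every listed pair touches it), so no matching can be larger.

4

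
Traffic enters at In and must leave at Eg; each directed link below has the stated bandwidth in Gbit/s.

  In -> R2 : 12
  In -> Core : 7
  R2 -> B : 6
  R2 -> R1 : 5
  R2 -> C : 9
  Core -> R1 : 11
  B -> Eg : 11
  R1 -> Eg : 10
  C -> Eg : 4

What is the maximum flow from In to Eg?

19

Augment In→R2→B→Eg: bottleneck 6, flow now 6.
Augment In→R2→R1→Eg: bottleneck 5, flow now 11.
Augment In→R2→C→Eg: bottleneck 1, flow now 12.
Augment In→Core→R1→Eg: bottleneck 5, flow now 17.
Augment In→Core→R1→R2→C→Eg: bottleneck 2, flow now 19. (uses reverse residual edge)
No augmenting path remains; maximum flow = 19.
In the residual graph, reachable from In: {In}.
Min-cut edges: In→R2 (12), In→Core (7); capacity 12 + 7 = 19.
This cut is saturated, so no flow can exceed 19.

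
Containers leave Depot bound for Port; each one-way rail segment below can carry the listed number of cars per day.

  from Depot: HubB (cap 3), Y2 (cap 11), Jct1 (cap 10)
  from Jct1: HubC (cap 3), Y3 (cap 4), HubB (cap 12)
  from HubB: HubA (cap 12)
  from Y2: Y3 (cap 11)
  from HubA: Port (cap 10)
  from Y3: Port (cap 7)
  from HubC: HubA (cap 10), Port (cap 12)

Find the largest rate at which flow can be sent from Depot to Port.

20

Augment Depot→Jct1→Y3→Port: bottleneck 4, flow now 4.
Augment Depot→Jct1→HubC→Port: bottleneck 3, flow now 7.
Augment Depot→HubB→HubA→Port: bottleneck 3, flow now 10.
Augment Depot→Y2→Y3→Port: bottleneck 3, flow now 13.
Augment Depot→Jct1→HubB→HubA→Port: bottleneck 3, flow now 16.
Augment Depot→Y2→Y3→Jct1→HubB→HubA→Port: bottleneck 4, flow now 20. (uses reverse residual edge)
No augmenting path remains; maximum flow = 20.
In the residual graph, reachable from Depot: {Depot, Y2, Y3}.
Min-cut edges: Depot→Jct1 (10), Depot→HubB (3), Y3→Port (7); capacity 10 + 3 + 7 = 20.
This cut is saturated, so no flow can exceed 20.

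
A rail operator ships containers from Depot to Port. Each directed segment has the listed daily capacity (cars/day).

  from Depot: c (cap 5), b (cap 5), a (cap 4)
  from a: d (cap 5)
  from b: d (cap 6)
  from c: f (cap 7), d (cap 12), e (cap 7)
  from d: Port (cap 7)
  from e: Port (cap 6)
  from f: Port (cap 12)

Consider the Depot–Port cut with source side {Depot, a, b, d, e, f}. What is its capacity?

Edges leaving {Depot, a, b, d, e, f}: Depot→c (5), d→Port (7), e→Port (6), f→Port (12).
Cut capacity = 5 + 7 + 6 + 12 = 30.

30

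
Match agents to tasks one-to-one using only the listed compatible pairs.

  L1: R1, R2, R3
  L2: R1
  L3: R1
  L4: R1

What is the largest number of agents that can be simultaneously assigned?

2

Unit-capacity flow: source→left, listed edges, right→sink; max matching = max flow.
Augmenting path L1→R1 (+1); matched 1.
Augmenting path L2→R1→L1→R2 (+1); matched 2.
No augmenting path remains; maximum matching = 2.
König certificate: {L1, R1} is a vertex cover of size 2 (every listed pair touches it), so no matching can be larger.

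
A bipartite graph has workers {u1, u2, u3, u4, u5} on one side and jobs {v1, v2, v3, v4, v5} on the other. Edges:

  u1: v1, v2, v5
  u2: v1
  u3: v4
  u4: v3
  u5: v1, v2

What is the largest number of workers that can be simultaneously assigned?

5

Unit-capacity flow: source→left, listed edges, right→sink; max matching = max flow.
Augmenting path u1→v1 (+1); matched 1.
Augmenting path u3→v4 (+1); matched 2.
Augmenting path u4→v3 (+1); matched 3.
Augmenting path u5→v2 (+1); matched 4.
Augmenting path u2→v1→u1→v5 (+1); matched 5.
No augmenting path remains; maximum matching = 5.
König certificate: {u1, u2, u3, u4, u5} is a vertex cover of size 5 (every listed pair touches it), so no matching can be larger.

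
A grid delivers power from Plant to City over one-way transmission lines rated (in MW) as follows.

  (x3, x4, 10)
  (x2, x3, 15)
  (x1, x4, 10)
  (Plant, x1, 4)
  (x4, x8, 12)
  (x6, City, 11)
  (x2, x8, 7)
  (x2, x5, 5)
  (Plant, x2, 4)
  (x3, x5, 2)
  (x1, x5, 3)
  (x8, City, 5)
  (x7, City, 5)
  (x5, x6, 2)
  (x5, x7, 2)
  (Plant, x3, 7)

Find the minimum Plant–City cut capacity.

Augment Plant→x2→x8→City: bottleneck 4, flow now 4.
Augment Plant→x1→x4→x8→City: bottleneck 1, flow now 5.
Augment Plant→x1→x5→x6→City: bottleneck 2, flow now 7.
Augment Plant→x1→x5→x7→City: bottleneck 1, flow now 8.
Augment Plant→x3→x5→x7→City: bottleneck 1, flow now 9.
No augmenting path remains; maximum flow = 9.
By max-flow min-cut, the minimum cut capacity equals the max flow.
In the residual graph, reachable from Plant: {Plant, x1, x2, x3, x4, x5, x8}.
Min-cut edges: x5→x6 (2), x5→x7 (2), x8→City (5); capacity 2 + 2 + 5 = 9.

9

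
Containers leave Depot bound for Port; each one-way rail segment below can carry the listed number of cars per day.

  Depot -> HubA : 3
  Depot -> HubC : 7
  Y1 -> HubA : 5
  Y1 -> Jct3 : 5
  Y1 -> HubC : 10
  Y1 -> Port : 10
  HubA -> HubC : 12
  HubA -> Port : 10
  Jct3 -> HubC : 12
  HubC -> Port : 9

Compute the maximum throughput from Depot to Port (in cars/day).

Augment Depot→HubA→Port: bottleneck 3, flow now 3.
Augment Depot→HubC→Port: bottleneck 7, flow now 10.
No augmenting path remains; maximum flow = 10.
In the residual graph, reachable from Depot: {Depot}.
Min-cut edges: Depot→HubA (3), Depot→HubC (7); capacity 3 + 7 = 10.
This cut is saturated, so no flow can exceed 10.

10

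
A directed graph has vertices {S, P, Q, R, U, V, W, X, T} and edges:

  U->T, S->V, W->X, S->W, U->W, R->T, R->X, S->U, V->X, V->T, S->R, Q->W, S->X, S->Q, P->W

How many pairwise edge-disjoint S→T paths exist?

Assign every edge capacity 1; by Menger, the answer equals the max flow.
Path S→R→T (+1); total 1.
Path S→U→T (+1); total 2.
Path S→V→T (+1); total 3.
No residual S→T path; max flow = 3.
Certifying cut of size 3: {S→R, S→U, S→V}.

3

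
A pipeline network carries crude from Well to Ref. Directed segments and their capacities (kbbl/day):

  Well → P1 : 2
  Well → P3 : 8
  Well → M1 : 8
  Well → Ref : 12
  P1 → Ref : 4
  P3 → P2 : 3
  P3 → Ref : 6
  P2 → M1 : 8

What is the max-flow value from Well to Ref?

Augment Well→Ref: bottleneck 12, flow now 12.
Augment Well→P1→Ref: bottleneck 2, flow now 14.
Augment Well→P3→Ref: bottleneck 6, flow now 20.
No augmenting path remains; maximum flow = 20.
In the residual graph, reachable from Well: {Well, P3, P2, M1}.
Min-cut edges: Well→P1 (2), Well→Ref (12), P3→Ref (6); capacity 2 + 12 + 6 = 20.
This cut is saturated, so no flow can exceed 20.

20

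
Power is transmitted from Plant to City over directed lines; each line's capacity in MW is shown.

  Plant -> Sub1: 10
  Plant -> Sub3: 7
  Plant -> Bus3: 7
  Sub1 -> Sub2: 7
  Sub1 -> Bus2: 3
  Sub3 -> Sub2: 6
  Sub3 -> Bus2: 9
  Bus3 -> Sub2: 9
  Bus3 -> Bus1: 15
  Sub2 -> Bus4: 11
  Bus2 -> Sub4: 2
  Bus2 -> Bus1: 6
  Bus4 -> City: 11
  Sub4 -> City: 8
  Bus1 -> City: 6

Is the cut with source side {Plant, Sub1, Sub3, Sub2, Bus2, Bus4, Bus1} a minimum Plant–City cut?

Given cut capacity: 7 + 2 + 11 + 6 = 26.
Augment Plant→Bus3→Bus1→City: bottleneck 6, flow now 6.
Augment Plant→Sub1→Sub2→Bus4→City: bottleneck 7, flow now 13.
Augment Plant→Sub1→Bus2→Sub4→City: bottleneck 2, flow now 15.
Augment Plant→Sub3→Sub2→Bus4→City: bottleneck 4, flow now 19.
No augmenting path remains; maximum flow = 19.
In the residual graph, reachable from Plant: {Plant, Sub1, Sub3, Bus3, Sub2, Bus2, Bus1}.
Min-cut edges: Sub2→Bus4 (11), Bus2→Sub4 (2), Bus1→City (6); capacity 11 + 2 + 6 = 19.
Cut capacity 26 exceeds the max flow 19, so it is not minimum.

No — its capacity is 26, but the minimum cut has capacity 19.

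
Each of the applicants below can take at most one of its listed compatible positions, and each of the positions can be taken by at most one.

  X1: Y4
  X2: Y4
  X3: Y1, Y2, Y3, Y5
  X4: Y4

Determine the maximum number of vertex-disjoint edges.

Unit-capacity flow: source→left, listed edges, right→sink; max matching = max flow.
Augmenting path X1→Y4 (+1); matched 1.
Augmenting path X3→Y1 (+1); matched 2.
No augmenting path remains; maximum matching = 2.
König certificate: {X3, Y4} is a vertex cover of size 2 (every listed pair touches it), so no matching can be larger.

2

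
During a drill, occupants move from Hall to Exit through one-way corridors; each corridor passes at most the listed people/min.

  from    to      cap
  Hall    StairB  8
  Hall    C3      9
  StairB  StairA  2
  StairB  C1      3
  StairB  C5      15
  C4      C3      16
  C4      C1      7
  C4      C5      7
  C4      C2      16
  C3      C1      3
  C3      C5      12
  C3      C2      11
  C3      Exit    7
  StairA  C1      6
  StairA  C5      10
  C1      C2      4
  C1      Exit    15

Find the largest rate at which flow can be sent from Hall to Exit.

Augment Hall→C3→Exit: bottleneck 7, flow now 7.
Augment Hall→StairB→C1→Exit: bottleneck 3, flow now 10.
Augment Hall→C3→C1→Exit: bottleneck 2, flow now 12.
Augment Hall→StairB→StairA→C1→Exit: bottleneck 2, flow now 14.
No augmenting path remains; maximum flow = 14.
In the residual graph, reachable from Hall: {Hall, StairB, C5}.
Min-cut edges: Hall→C3 (9), StairB→StairA (2), StairB→C1 (3); capacity 9 + 2 + 3 = 14.
This cut is saturated, so no flow can exceed 14.

14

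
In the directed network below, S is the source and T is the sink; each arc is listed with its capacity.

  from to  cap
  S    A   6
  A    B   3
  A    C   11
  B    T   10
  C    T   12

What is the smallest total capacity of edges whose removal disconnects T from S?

6

Augment S→A→B→T: bottleneck 3, flow now 3.
Augment S→A→C→T: bottleneck 3, flow now 6.
No augmenting path remains; maximum flow = 6.
By max-flow min-cut, the minimum cut capacity equals the max flow.
In the residual graph, reachable from S: {S}.
Min-cut edges: S→A (6); capacity 6 = 6.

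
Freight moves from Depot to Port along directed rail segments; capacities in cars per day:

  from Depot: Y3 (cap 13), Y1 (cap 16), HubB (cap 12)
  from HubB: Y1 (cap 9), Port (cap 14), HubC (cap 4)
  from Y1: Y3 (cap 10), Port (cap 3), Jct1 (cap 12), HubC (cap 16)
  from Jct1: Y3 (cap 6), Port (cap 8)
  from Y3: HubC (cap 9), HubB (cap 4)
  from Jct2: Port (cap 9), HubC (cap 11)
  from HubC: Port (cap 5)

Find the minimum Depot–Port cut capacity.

Augment Depot→HubB→Port: bottleneck 12, flow now 12.
Augment Depot→Y1→Port: bottleneck 3, flow now 15.
Augment Depot→Y1→Jct1→Port: bottleneck 8, flow now 23.
Augment Depot→Y1→HubC→Port: bottleneck 5, flow now 28.
Augment Depot→Y3→HubB→Port: bottleneck 2, flow now 30.
No augmenting path remains; maximum flow = 30.
By max-flow min-cut, the minimum cut capacity equals the max flow.
In the residual graph, reachable from Depot: {Depot, HubB, Y1, Jct1, Y3, HubC}.
Min-cut edges: HubB→Port (14), Y1→Port (3), Jct1→Port (8), HubC→Port (5); capacity 14 + 3 + 8 + 5 = 30.

30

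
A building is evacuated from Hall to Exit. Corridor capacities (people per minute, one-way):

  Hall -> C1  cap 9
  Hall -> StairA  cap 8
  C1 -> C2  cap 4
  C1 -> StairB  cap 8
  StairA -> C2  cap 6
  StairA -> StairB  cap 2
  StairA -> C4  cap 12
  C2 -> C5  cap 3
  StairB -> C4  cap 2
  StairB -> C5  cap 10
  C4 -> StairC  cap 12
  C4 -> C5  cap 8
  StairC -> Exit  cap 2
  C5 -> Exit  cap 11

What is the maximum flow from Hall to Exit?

13

Augment Hall→C1→C2→C5→Exit: bottleneck 3, flow now 3.
Augment Hall→C1→StairB→C5→Exit: bottleneck 6, flow now 9.
Augment Hall→StairA→StairB→C5→Exit: bottleneck 2, flow now 11.
Augment Hall→StairA→C4→StairC→Exit: bottleneck 2, flow now 13.
No augmenting path remains; maximum flow = 13.
In the residual graph, reachable from Hall: {Hall, C1, StairA, C2, StairB, C4, StairC, C5}.
Min-cut edges: StairC→Exit (2), C5→Exit (11); capacity 2 + 11 = 13.
This cut is saturated, so no flow can exceed 13.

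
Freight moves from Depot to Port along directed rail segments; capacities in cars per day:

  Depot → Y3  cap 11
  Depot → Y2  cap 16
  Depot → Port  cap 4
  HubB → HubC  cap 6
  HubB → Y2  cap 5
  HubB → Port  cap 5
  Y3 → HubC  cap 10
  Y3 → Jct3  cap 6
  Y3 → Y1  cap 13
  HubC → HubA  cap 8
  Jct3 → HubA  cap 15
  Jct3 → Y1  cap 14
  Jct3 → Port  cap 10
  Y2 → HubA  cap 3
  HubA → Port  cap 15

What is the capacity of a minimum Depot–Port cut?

Augment Depot→Port: bottleneck 4, flow now 4.
Augment Depot→Y3→Jct3→Port: bottleneck 6, flow now 10.
Augment Depot→Y2→HubA→Port: bottleneck 3, flow now 13.
Augment Depot→Y3→HubC→HubA→Port: bottleneck 5, flow now 18.
No augmenting path remains; maximum flow = 18.
By max-flow min-cut, the minimum cut capacity equals the max flow.
In the residual graph, reachable from Depot: {Depot, Y2}.
Min-cut edges: Depot→Y3 (11), Depot→Port (4), Y2→HubA (3); capacity 11 + 4 + 3 = 18.

18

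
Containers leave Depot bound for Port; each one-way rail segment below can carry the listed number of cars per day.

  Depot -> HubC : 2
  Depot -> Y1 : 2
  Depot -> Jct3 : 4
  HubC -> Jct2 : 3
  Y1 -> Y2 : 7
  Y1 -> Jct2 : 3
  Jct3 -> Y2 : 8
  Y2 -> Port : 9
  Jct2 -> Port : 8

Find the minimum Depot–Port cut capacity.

8

Augment Depot→HubC→Jct2→Port: bottleneck 2, flow now 2.
Augment Depot→Y1→Y2→Port: bottleneck 2, flow now 4.
Augment Depot→Jct3→Y2→Port: bottleneck 4, flow now 8.
No augmenting path remains; maximum flow = 8.
By max-flow min-cut, the minimum cut capacity equals the max flow.
In the residual graph, reachable from Depot: {Depot}.
Min-cut edges: Depot→HubC (2), Depot→Y1 (2), Depot→Jct3 (4); capacity 2 + 2 + 4 = 8.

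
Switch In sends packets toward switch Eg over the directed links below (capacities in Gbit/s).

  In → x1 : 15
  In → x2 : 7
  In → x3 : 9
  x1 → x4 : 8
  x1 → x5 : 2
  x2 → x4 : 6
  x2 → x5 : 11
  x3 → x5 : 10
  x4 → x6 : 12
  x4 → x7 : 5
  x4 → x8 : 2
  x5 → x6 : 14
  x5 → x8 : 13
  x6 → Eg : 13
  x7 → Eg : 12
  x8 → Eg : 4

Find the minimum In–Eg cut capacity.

22

Augment In→x1→x4→x6→Eg: bottleneck 8, flow now 8.
Augment In→x1→x5→x6→Eg: bottleneck 2, flow now 10.
Augment In→x2→x4→x6→Eg: bottleneck 3, flow now 13.
Augment In→x2→x4→x7→Eg: bottleneck 3, flow now 16.
Augment In→x2→x5→x8→Eg: bottleneck 1, flow now 17.
Augment In→x3→x5→x8→Eg: bottleneck 3, flow now 20.
Augment In→x3→x5→x6→x4→x7→Eg: bottleneck 2, flow now 22. (uses reverse residual edge)
No augmenting path remains; maximum flow = 22.
By max-flow min-cut, the minimum cut capacity equals the max flow.
In the residual graph, reachable from In: {In, x1, x2, x3, x4, x5, x6, x8}.
Min-cut edges: x4→x7 (5), x6→Eg (13), x8→Eg (4); capacity 5 + 13 + 4 = 22.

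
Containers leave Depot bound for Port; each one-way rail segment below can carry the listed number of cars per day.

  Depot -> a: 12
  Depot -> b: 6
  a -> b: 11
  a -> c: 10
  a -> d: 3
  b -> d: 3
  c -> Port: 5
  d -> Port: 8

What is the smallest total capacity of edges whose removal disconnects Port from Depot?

11

Augment Depot→a→c→Port: bottleneck 5, flow now 5.
Augment Depot→a→d→Port: bottleneck 3, flow now 8.
Augment Depot→b→d→Port: bottleneck 3, flow now 11.
No augmenting path remains; maximum flow = 11.
By max-flow min-cut, the minimum cut capacity equals the max flow.
In the residual graph, reachable from Depot: {Depot, a, b, c}.
Min-cut edges: a→d (3), b→d (3), c→Port (5); capacity 3 + 3 + 5 = 11.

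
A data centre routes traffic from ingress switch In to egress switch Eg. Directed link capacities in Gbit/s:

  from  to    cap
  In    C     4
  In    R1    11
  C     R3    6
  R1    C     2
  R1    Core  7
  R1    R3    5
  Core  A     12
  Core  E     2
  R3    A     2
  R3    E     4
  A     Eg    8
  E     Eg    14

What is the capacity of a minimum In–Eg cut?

Augment In→C→R3→A→Eg: bottleneck 2, flow now 2.
Augment In→C→R3→E→Eg: bottleneck 2, flow now 4.
Augment In→R1→Core→A→Eg: bottleneck 6, flow now 10.
Augment In→R1→Core→E→Eg: bottleneck 1, flow now 11.
Augment In→R1→R3→E→Eg: bottleneck 2, flow now 13.
No augmenting path remains; maximum flow = 13.
By max-flow min-cut, the minimum cut capacity equals the max flow.
In the residual graph, reachable from In: {In, C, R1, R3}.
Min-cut edges: R1→Core (7), R3→A (2), R3→E (4); capacity 7 + 2 + 4 = 13.

13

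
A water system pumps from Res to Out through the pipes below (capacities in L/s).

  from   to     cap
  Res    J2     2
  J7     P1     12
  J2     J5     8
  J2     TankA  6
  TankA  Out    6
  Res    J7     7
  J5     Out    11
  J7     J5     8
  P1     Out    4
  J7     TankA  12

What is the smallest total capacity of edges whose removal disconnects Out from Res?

Augment Res→J2→TankA→Out: bottleneck 2, flow now 2.
Augment Res→J7→P1→Out: bottleneck 4, flow now 6.
Augment Res→J7→TankA→Out: bottleneck 3, flow now 9.
No augmenting path remains; maximum flow = 9.
By max-flow min-cut, the minimum cut capacity equals the max flow.
In the residual graph, reachable from Res: {Res}.
Min-cut edges: Res→J2 (2), Res→J7 (7); capacity 2 + 7 = 9.

9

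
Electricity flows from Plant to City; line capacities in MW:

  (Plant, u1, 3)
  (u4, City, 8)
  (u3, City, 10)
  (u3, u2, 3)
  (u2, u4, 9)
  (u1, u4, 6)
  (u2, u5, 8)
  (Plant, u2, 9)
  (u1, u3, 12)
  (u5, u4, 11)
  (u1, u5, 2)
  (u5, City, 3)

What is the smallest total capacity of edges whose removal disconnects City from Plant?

12

Augment Plant→u1→u3→City: bottleneck 3, flow now 3.
Augment Plant→u2→u4→City: bottleneck 8, flow now 11.
Augment Plant→u2→u5→City: bottleneck 1, flow now 12.
No augmenting path remains; maximum flow = 12.
By max-flow min-cut, the minimum cut capacity equals the max flow.
In the residual graph, reachable from Plant: {Plant}.
Min-cut edges: Plant→u1 (3), Plant→u2 (9); capacity 3 + 9 = 12.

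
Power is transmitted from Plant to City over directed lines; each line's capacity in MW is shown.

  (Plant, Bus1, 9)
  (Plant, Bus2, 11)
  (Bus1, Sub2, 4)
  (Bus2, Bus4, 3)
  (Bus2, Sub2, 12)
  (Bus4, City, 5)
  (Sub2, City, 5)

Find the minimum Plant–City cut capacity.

Augment Plant→Bus1→Sub2→City: bottleneck 4, flow now 4.
Augment Plant→Bus2→Bus4→City: bottleneck 3, flow now 7.
Augment Plant→Bus2→Sub2→City: bottleneck 1, flow now 8.
No augmenting path remains; maximum flow = 8.
By max-flow min-cut, the minimum cut capacity equals the max flow.
In the residual graph, reachable from Plant: {Plant, Bus1, Bus2, Sub2}.
Min-cut edges: Bus2→Bus4 (3), Sub2→City (5); capacity 3 + 5 = 8.

8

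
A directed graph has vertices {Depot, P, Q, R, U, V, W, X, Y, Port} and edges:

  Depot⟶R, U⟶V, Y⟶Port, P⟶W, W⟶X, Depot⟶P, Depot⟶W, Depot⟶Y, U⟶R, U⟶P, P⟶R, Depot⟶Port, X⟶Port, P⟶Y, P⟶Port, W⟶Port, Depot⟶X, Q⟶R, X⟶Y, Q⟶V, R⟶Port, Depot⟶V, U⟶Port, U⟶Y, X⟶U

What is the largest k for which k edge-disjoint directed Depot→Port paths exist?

6

Assign every edge capacity 1; by Menger, the answer equals the max flow.
Path Depot→Port (+1); total 1.
Path Depot→P→Port (+1); total 2.
Path Depot→R→Port (+1); total 3.
Path Depot→W→Port (+1); total 4.
Path Depot→X→Port (+1); total 5.
Path Depot→Y→Port (+1); total 6.
No residual Depot→Port path; max flow = 6.
Certifying cut of size 6: {Depot→P, Depot→Port, Depot→R, Depot→W, Depot→X, Depot→Y}.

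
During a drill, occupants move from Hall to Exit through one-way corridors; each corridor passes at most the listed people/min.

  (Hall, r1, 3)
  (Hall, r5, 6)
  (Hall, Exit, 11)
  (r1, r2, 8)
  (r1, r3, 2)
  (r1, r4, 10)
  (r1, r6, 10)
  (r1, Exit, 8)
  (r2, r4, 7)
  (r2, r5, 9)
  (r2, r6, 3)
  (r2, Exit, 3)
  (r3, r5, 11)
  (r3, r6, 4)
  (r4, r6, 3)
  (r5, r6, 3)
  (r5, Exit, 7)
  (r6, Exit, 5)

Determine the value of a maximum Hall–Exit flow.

Augment Hall→Exit: bottleneck 11, flow now 11.
Augment Hall→r1→Exit: bottleneck 3, flow now 14.
Augment Hall→r5→Exit: bottleneck 6, flow now 20.
No augmenting path remains; maximum flow = 20.
In the residual graph, reachable from Hall: {Hall}.
Min-cut edges: Hall→r1 (3), Hall→r5 (6), Hall→Exit (11); capacity 3 + 6 + 11 = 20.
This cut is saturated, so no flow can exceed 20.

20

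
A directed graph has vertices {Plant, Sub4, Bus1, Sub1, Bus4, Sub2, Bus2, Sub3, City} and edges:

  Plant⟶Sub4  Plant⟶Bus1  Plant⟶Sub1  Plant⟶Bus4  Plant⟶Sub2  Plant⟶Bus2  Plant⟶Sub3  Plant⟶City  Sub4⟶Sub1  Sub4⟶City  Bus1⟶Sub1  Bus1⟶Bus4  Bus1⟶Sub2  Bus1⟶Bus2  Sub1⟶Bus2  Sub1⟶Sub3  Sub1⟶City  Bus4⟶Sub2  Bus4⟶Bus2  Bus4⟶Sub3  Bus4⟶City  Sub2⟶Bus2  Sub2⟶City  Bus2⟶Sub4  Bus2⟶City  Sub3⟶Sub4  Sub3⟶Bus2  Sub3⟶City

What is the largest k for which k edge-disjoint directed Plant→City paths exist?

Assign every edge capacity 1; by Menger, the answer equals the max flow.
Path Plant→City (+1); total 1.
Path Plant→Sub4→City (+1); total 2.
Path Plant→Sub1→City (+1); total 3.
Path Plant→Bus4→City (+1); total 4.
Path Plant→Sub2→City (+1); total 5.
Path Plant→Bus2→City (+1); total 6.
Path Plant→Sub3→City (+1); total 7.
No residual Plant→City path; max flow = 7.
Certifying cut of size 7: {Bus2→City, Bus4→City, Plant→City, Sub1→City, Sub2→City, Sub3→City, Sub4→City}.

7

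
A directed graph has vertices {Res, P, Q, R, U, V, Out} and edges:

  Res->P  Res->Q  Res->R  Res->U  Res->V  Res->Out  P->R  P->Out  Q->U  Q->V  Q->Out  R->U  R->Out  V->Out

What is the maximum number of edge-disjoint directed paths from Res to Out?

5

Assign every edge capacity 1; by Menger, the answer equals the max flow.
Path Res→Out (+1); total 1.
Path Res→P→Out (+1); total 2.
Path Res→Q→Out (+1); total 3.
Path Res→R→Out (+1); total 4.
Path Res→V→Out (+1); total 5.
No residual Res→Out path; max flow = 5.
Certifying cut of size 5: {Res→Out, Res→P, Res→Q, Res→R, Res→V}.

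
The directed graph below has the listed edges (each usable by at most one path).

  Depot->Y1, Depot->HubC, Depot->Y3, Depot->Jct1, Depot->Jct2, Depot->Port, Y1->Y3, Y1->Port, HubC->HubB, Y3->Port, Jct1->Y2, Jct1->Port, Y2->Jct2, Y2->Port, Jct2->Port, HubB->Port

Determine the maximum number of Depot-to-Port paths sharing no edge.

Assign every edge capacity 1; by Menger, the answer equals the max flow.
Path Depot→Port (+1); total 1.
Path Depot→Y1→Port (+1); total 2.
Path Depot→Y3→Port (+1); total 3.
Path Depot→Jct1→Port (+1); total 4.
Path Depot→Jct2→Port (+1); total 5.
Path Depot→HubC→HubB→Port (+1); total 6.
No residual Depot→Port path; max flow = 6.
Certifying cut of size 6: {Depot→HubC, Depot→Jct1, Depot→Jct2, Depot→Port, Depot→Y1, Depot→Y3}.

6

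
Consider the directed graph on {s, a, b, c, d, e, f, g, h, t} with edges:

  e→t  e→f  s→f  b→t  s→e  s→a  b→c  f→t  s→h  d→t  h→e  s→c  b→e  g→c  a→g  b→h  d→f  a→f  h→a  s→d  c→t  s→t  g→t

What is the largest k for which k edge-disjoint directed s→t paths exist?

6

Assign every edge capacity 1; by Menger, the answer equals the max flow.
Path s→t (+1); total 1.
Path s→c→t (+1); total 2.
Path s→d→t (+1); total 3.
Path s→e→t (+1); total 4.
Path s→f→t (+1); total 5.
Path s→a→g→t (+1); total 6.
No residual s→t path; max flow = 6.
Certifying cut of size 6: {a→g, e→t, f→t, s→c, s→d, s→t}.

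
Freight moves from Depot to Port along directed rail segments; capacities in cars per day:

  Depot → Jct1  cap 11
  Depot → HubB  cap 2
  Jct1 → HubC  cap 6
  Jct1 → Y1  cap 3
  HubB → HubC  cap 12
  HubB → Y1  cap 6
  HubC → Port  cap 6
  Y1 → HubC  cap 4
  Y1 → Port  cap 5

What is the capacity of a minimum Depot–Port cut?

11

Augment Depot→Jct1→HubC→Port: bottleneck 6, flow now 6.
Augment Depot→Jct1→Y1→Port: bottleneck 3, flow now 9.
Augment Depot→HubB→Y1→Port: bottleneck 2, flow now 11.
No augmenting path remains; maximum flow = 11.
By max-flow min-cut, the minimum cut capacity equals the max flow.
In the residual graph, reachable from Depot: {Depot, Jct1}.
Min-cut edges: Depot→HubB (2), Jct1→HubC (6), Jct1→Y1 (3); capacity 2 + 6 + 3 = 11.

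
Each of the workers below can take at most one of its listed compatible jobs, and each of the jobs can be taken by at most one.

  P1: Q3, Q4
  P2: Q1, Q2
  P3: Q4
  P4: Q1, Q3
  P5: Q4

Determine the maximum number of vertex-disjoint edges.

Unit-capacity flow: source→left, listed edges, right→sink; max matching = max flow.
Augmenting path P1→Q3 (+1); matched 1.
Augmenting path P2→Q1 (+1); matched 2.
Augmenting path P3→Q4 (+1); matched 3.
Augmenting path P4→Q1→P2→Q2 (+1); matched 4.
No augmenting path remains; maximum matching = 4.
König certificate: {P1, P2, P4, Q4} is a vertex cover of size 4 (every listed pair touches it), so no matching can be larger.

4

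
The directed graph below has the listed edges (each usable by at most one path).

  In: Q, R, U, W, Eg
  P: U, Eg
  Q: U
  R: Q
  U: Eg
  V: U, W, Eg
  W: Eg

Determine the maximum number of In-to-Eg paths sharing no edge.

3

Assign every edge capacity 1; by Menger, the answer equals the max flow.
Path In→Eg (+1); total 1.
Path In→U→Eg (+1); total 2.
Path In→W→Eg (+1); total 3.
No residual In→Eg path; max flow = 3.
Certifying cut of size 3: {In→Eg, In→W, U→Eg}.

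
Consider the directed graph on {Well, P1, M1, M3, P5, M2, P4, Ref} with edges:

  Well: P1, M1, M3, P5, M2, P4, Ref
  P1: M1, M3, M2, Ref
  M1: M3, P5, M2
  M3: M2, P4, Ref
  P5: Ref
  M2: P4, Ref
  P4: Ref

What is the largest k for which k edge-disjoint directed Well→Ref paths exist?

6

Assign every edge capacity 1; by Menger, the answer equals the max flow.
Path Well→Ref (+1); total 1.
Path Well→P1→Ref (+1); total 2.
Path Well→M3→Ref (+1); total 3.
Path Well→P5→Ref (+1); total 4.
Path Well→M2→Ref (+1); total 5.
Path Well→P4→Ref (+1); total 6.
No residual Well→Ref path; max flow = 6.
Certifying cut of size 6: {M2→Ref, M3→Ref, P4→Ref, P5→Ref, Well→P1, Well→Ref}.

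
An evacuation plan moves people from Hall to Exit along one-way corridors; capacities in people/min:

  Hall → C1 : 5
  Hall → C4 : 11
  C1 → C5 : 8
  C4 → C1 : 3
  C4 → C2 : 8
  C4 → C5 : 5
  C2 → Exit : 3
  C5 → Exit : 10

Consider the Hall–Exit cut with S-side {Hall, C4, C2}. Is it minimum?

No — its capacity is 16, but the minimum cut has capacity 13.

Given cut capacity: 5 + 3 + 5 + 3 = 16.
Augment Hall→C1→C5→Exit: bottleneck 5, flow now 5.
Augment Hall→C4→C2→Exit: bottleneck 3, flow now 8.
Augment Hall→C4→C5→Exit: bottleneck 5, flow now 13.
No augmenting path remains; maximum flow = 13.
In the residual graph, reachable from Hall: {Hall, C1, C4, C2, C5}.
Min-cut edges: C2→Exit (3), C5→Exit (10); capacity 3 + 10 = 13.
Cut capacity 16 exceeds the max flow 13, so it is not minimum.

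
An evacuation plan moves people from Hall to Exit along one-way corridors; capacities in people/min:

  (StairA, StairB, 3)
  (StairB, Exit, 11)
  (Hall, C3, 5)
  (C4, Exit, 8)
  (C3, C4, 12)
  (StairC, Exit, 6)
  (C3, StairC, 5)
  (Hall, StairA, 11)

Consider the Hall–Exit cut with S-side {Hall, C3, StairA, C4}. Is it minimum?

No — its capacity is 16, but the minimum cut has capacity 8.

Given cut capacity: 5 + 3 + 8 = 16.
Augment Hall→C3→StairC→Exit: bottleneck 5, flow now 5.
Augment Hall→StairA→StairB→Exit: bottleneck 3, flow now 8.
No augmenting path remains; maximum flow = 8.
In the residual graph, reachable from Hall: {Hall, StairA}.
Min-cut edges: Hall→C3 (5), StairA→StairB (3); capacity 5 + 3 = 8.
Cut capacity 16 exceeds the max flow 8, so it is not minimum.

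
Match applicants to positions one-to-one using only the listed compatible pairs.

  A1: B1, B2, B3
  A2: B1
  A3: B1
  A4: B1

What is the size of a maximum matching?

Unit-capacity flow: source→left, listed edges, right→sink; max matching = max flow.
Augmenting path A1→B1 (+1); matched 1.
Augmenting path A2→B1→A1→B2 (+1); matched 2.
No augmenting path remains; maximum matching = 2.
König certificate: {A1, B1} is a vertex cover of size 2 (every listed pair touches it), so no matching can be larger.

2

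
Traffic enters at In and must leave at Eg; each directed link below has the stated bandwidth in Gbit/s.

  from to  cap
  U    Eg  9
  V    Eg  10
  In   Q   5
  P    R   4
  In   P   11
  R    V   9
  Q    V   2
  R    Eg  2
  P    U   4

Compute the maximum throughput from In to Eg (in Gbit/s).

10

Augment In→P→R→Eg: bottleneck 2, flow now 2.
Augment In→P→U→Eg: bottleneck 4, flow now 6.
Augment In→Q→V→Eg: bottleneck 2, flow now 8.
Augment In→P→R→V→Eg: bottleneck 2, flow now 10.
No augmenting path remains; maximum flow = 10.
In the residual graph, reachable from In: {In, P, Q}.
Min-cut edges: P→R (4), P→U (4), Q→V (2); capacity 4 + 4 + 2 = 10.
This cut is saturated, so no flow can exceed 10.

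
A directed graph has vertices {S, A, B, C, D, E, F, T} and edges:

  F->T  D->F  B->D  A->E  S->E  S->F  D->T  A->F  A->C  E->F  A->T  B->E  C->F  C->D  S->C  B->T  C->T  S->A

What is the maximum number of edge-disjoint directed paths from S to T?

3

Assign every edge capacity 1; by Menger, the answer equals the max flow.
Path S→A→T (+1); total 1.
Path S→C→T (+1); total 2.
Path S→F→T (+1); total 3.
No residual S→T path; max flow = 3.
Certifying cut of size 3: {F→T, S→A, S→C}.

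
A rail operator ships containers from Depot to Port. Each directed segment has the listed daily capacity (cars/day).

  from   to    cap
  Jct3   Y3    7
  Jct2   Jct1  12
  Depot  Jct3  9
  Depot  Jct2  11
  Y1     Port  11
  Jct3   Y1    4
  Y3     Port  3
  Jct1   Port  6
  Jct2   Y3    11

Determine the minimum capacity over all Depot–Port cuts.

Augment Depot→Jct2→Y3→Port: bottleneck 3, flow now 3.
Augment Depot→Jct2→Jct1→Port: bottleneck 6, flow now 9.
Augment Depot→Jct3→Y1→Port: bottleneck 4, flow now 13.
No augmenting path remains; maximum flow = 13.
By max-flow min-cut, the minimum cut capacity equals the max flow.
In the residual graph, reachable from Depot: {Depot, Jct2, Jct3, Y3, Jct1}.
Min-cut edges: Jct3→Y1 (4), Y3→Port (3), Jct1→Port (6); capacity 4 + 3 + 6 = 13.

13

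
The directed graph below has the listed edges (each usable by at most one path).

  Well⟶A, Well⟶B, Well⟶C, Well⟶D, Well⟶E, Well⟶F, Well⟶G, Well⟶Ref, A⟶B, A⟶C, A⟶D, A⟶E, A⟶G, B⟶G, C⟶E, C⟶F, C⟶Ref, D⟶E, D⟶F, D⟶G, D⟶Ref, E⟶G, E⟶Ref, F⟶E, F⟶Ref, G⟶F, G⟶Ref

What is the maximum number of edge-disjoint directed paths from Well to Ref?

6

Assign every edge capacity 1; by Menger, the answer equals the max flow.
Path Well→Ref (+1); total 1.
Path Well→C→Ref (+1); total 2.
Path Well→D→Ref (+1); total 3.
Path Well→E→Ref (+1); total 4.
Path Well→F→Ref (+1); total 5.
Path Well→G→Ref (+1); total 6.
No residual Well→Ref path; max flow = 6.
Certifying cut of size 6: {C→Ref, D→Ref, E→Ref, F→Ref, G→Ref, Well→Ref}.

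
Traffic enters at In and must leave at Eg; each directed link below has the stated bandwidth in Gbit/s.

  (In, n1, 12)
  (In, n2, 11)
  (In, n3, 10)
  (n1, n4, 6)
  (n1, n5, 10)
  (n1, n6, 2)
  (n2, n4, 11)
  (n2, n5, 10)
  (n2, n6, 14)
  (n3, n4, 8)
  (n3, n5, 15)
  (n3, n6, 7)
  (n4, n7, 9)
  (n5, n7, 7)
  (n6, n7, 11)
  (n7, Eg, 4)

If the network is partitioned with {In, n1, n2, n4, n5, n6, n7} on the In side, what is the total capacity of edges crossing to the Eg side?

14

Edges leaving {In, n1, n2, n4, n5, n6, n7}: In→n3 (10), n7→Eg (4).
Cut capacity = 10 + 4 = 14.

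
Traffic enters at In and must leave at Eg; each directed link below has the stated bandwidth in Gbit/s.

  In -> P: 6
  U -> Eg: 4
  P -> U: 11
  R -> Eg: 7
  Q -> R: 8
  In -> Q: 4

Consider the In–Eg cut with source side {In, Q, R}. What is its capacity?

Edges leaving {In, Q, R}: In→P (6), R→Eg (7).
Cut capacity = 6 + 7 = 13.

13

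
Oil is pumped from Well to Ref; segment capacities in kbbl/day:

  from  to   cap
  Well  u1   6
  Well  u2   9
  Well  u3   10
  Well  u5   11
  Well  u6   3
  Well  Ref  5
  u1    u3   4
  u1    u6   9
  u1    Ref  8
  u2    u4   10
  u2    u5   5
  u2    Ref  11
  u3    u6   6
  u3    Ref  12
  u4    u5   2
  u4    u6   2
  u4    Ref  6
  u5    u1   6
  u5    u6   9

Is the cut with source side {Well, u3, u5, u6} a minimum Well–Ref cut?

Given cut capacity: 6 + 9 + 5 + 12 + 6 = 38.
Augment Well→Ref: bottleneck 5, flow now 5.
Augment Well→u1→Ref: bottleneck 6, flow now 11.
Augment Well→u2→Ref: bottleneck 9, flow now 20.
Augment Well→u3→Ref: bottleneck 10, flow now 30.
Augment Well→u5→u1→Ref: bottleneck 2, flow now 32.
Augment Well→u5→u1→u3→Ref: bottleneck 2, flow now 34.
No augmenting path remains; maximum flow = 34.
In the residual graph, reachable from Well: {Well, u1, u3, u5, u6}.
Min-cut edges: Well→u2 (9), Well→Ref (5), u1→Ref (8), u3→Ref (12); capacity 9 + 5 + 8 + 12 = 34.
Cut capacity 38 exceeds the max flow 34, so it is not minimum.

No — its capacity is 38, but the minimum cut has capacity 34.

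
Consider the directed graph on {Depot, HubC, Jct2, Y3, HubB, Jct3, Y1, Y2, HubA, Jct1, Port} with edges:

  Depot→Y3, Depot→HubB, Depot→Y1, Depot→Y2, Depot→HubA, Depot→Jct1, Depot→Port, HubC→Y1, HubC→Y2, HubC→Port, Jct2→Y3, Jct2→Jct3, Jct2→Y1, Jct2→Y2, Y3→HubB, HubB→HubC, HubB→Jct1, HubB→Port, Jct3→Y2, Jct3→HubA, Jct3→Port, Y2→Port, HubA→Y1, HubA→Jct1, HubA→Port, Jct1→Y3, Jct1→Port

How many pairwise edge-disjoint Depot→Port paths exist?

6

Assign every edge capacity 1; by Menger, the answer equals the max flow.
Path Depot→Port (+1); total 1.
Path Depot→HubB→Port (+1); total 2.
Path Depot→Y2→Port (+1); total 3.
Path Depot→HubA→Port (+1); total 4.
Path Depot→Jct1→Port (+1); total 5.
Path Depot→Y3→HubB→HubC→Port (+1); total 6.
No residual Depot→Port path; max flow = 6.
Certifying cut of size 6: {Depot→HubA, Depot→HubB, Depot→Jct1, Depot→Port, Depot→Y2, Depot→Y3}.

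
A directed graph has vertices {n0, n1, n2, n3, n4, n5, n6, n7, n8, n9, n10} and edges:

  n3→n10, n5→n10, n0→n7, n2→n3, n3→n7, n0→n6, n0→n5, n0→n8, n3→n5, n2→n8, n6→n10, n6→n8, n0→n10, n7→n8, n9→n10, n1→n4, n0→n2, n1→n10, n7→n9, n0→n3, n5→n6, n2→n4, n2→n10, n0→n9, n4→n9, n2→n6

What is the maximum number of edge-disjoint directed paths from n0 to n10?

Assign every edge capacity 1; by Menger, the answer equals the max flow.
Path n0→n10 (+1); total 1.
Path n0→n2→n10 (+1); total 2.
Path n0→n3→n10 (+1); total 3.
Path n0→n5→n10 (+1); total 4.
Path n0→n6→n10 (+1); total 5.
Path n0→n9→n10 (+1); total 6.
No residual n0→n10 path; max flow = 6.
Certifying cut of size 6: {n0→n10, n0→n2, n0→n3, n0→n5, n0→n6, n9→n10}.

6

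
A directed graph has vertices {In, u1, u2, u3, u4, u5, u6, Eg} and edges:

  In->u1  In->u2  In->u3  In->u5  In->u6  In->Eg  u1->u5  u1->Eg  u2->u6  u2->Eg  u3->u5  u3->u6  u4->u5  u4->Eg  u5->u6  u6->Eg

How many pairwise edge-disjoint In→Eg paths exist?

4

Assign every edge capacity 1; by Menger, the answer equals the max flow.
Path In→Eg (+1); total 1.
Path In→u1→Eg (+1); total 2.
Path In→u2→Eg (+1); total 3.
Path In→u6→Eg (+1); total 4.
No residual In→Eg path; max flow = 4.
Certifying cut of size 4: {In→Eg, In→u1, In→u2, u6→Eg}.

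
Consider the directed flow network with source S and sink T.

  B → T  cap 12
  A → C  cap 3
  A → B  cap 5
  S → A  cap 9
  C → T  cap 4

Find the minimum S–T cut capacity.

Augment S→A→B→T: bottleneck 5, flow now 5.
Augment S→A→C→T: bottleneck 3, flow now 8.
No augmenting path remains; maximum flow = 8.
By max-flow min-cut, the minimum cut capacity equals the max flow.
In the residual graph, reachable from S: {S, A}.
Min-cut edges: A→B (5), A→C (3); capacity 5 + 3 = 8.

8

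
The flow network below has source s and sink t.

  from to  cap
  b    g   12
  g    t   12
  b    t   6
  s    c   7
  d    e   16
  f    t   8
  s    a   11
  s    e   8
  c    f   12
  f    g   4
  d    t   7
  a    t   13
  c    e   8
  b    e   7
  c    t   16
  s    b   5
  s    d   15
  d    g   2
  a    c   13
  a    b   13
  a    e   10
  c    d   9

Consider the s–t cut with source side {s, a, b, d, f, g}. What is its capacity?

107

Edges leaving {s, a, b, d, f, g}: s→c (7), s→e (8), a→c (13), a→e (10), a→t (13), b→e (7), b→t (6), d→e (16), d→t (7), f→t (8), g→t (12).
Cut capacity = 7 + 8 + 13 + 10 + 13 + 7 + 6 + 16 + 7 + 8 + 12 = 107.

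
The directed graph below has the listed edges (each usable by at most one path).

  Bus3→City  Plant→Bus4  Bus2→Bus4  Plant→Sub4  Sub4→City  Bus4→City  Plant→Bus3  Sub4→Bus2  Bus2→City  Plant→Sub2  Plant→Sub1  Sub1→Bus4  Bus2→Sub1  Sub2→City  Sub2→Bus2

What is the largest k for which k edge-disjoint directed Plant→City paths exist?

Assign every edge capacity 1; by Menger, the answer equals the max flow.
Path Plant→Bus3→City (+1); total 1.
Path Plant→Sub2→City (+1); total 2.
Path Plant→Sub4→City (+1); total 3.
Path Plant→Bus4→City (+1); total 4.
No residual Plant→City path; max flow = 4.
Certifying cut of size 4: {Bus4→City, Plant→Bus3, Plant→Sub2, Plant→Sub4}.

4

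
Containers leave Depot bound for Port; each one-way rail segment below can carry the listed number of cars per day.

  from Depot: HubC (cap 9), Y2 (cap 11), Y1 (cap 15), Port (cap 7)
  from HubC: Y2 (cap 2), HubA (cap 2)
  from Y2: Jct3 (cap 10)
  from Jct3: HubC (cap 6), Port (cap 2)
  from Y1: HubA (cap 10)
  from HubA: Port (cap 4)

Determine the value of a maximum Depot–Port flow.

13

Augment Depot→Port: bottleneck 7, flow now 7.
Augment Depot→HubC→HubA→Port: bottleneck 2, flow now 9.
Augment Depot→Y2→Jct3→Port: bottleneck 2, flow now 11.
Augment Depot→Y1→HubA→Port: bottleneck 2, flow now 13.
No augmenting path remains; maximum flow = 13.
In the residual graph, reachable from Depot: {Depot, HubC, Y2, Jct3, Y1, HubA}.
Min-cut edges: Depot→Port (7), Jct3→Port (2), HubA→Port (4); capacity 7 + 2 + 4 = 13.
This cut is saturated, so no flow can exceed 13.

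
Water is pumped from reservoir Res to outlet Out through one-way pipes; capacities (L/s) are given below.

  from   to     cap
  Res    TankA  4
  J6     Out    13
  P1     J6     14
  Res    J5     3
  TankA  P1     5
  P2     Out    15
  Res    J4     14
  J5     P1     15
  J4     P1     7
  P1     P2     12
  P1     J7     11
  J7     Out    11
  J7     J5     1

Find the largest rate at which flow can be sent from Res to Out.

14

Augment Res→J5→P1→J6→Out: bottleneck 3, flow now 3.
Augment Res→TankA→P1→J6→Out: bottleneck 4, flow now 7.
Augment Res→J4→P1→J6→Out: bottleneck 6, flow now 13.
Augment Res→J4→P1→P2→Out: bottleneck 1, flow now 14.
No augmenting path remains; maximum flow = 14.
In the residual graph, reachable from Res: {Res, J4}.
Min-cut edges: Res→J5 (3), Res→TankA (4), J4→P1 (7); capacity 3 + 4 + 7 = 14.
This cut is saturated, so no flow can exceed 14.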